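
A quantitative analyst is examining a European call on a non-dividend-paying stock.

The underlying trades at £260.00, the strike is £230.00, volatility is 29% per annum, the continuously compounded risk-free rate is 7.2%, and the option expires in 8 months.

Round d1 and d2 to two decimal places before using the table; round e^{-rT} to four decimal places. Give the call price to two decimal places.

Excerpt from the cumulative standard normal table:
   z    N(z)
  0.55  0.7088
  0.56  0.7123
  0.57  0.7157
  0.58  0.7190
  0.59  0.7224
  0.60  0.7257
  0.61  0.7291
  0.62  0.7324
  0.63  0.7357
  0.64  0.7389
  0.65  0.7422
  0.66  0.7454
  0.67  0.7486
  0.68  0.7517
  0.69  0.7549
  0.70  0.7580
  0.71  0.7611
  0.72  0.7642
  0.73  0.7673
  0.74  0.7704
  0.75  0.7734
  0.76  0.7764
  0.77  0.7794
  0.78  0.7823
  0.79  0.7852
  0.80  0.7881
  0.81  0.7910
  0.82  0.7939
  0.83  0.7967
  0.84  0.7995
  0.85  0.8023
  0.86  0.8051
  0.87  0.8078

T = 0.6667;  σ√T = 0.2368
ln(S/K) + (r + σ²/2)T = ln(260/230) + (0.072 + 0.29²/2)·0.6667 = 0.1226 + 0.0760 = 0.1986
d₁ = 0.1986 / 0.2368 = 0.8389 → 0.84
d₂ = d₁ − σ√T = 0.8389 − 0.2368 = 0.6021 → 0.60
e^(−rT) = e^(−0.072·0.6667) = 0.9531
N(d₁) = N(0.84) = 0.7995;  N(d₂) = N(0.60) = 0.7257
C = 260·0.7995 − 230·0.9531·0.7257 = 207.8700 − 159.0829 = 48.7871

£48.79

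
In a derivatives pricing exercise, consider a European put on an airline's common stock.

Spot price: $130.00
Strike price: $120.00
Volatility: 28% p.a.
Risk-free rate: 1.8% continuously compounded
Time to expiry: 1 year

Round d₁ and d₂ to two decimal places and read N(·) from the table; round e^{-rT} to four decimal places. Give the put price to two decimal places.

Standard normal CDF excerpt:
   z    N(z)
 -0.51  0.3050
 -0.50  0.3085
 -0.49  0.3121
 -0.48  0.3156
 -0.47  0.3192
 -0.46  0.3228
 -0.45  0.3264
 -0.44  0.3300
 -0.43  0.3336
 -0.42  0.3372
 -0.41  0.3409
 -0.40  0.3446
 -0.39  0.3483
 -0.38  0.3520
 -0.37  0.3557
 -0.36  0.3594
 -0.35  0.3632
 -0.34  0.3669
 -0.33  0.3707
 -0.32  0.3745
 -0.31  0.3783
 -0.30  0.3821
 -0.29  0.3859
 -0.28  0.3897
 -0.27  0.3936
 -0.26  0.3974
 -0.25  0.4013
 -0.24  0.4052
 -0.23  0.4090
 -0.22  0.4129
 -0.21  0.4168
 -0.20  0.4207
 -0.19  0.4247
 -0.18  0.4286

σ√T = 0.28 × 1.0000 = 0.2800
d₁ = [ln(130/120) + (0.018 + 0.28²/2)·1] / 0.2800 = [0.0800 + 0.0572] / 0.2800 = 0.4902 → 0.49
d₂ = d₁ − σ√T = 0.4902 − 0.2800 = 0.2102 → 0.21
e^(−rT) = e^(−0.018·1) = 0.9822
P = 120·0.9822·N(-0.21) − 130·N(-0.49) = 120·0.9822·0.4168 − 130·0.3121 = 49.1257 − 40.5730 = 8.5527

$8.55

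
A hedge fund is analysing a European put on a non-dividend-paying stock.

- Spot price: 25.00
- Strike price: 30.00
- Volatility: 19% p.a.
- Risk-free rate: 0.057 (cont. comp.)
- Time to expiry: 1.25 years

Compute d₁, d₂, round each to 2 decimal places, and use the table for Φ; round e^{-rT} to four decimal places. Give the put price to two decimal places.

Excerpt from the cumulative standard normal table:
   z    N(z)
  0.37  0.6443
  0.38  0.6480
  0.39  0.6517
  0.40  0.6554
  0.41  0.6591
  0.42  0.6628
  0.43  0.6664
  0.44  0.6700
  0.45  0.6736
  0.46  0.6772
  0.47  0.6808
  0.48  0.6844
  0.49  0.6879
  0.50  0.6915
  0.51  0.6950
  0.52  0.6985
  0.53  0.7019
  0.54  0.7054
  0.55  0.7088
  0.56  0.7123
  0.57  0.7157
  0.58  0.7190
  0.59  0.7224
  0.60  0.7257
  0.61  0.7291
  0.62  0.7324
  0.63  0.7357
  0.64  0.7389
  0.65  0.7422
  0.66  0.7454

3.98

σ√T = 0.19·√1.25 = 0.2124
d₁ = [ln(25/30) + (0.057 + 0.19²/2)·1.25] / 0.2124 = [-0.1823 + 0.0938] / 0.2124 = -0.4167 which rounds to -0.42
d₂ = d₁ − σ√T = -0.4167 − 0.2124 = -0.6291 which rounds to -0.63
exp(−rT) = exp(−0.057·1.25) = 0.9312
N(−d₂) = N(0.63) = 0.7357;  N(−d₁) = N(0.42) = 0.6628
P = 30·0.9312·0.7357 − 25·0.6628 = 20.5525 − 16.5700 = 3.9825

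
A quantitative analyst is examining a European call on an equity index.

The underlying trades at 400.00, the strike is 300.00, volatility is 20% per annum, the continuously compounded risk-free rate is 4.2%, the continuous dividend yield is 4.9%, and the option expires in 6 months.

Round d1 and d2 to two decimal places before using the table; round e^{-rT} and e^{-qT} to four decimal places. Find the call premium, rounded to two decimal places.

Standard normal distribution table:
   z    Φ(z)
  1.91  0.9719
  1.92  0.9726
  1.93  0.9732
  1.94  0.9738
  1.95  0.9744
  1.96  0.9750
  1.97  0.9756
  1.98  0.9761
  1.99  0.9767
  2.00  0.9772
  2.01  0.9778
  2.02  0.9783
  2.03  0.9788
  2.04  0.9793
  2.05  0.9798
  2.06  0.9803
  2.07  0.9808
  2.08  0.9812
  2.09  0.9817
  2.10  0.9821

T = 0.5;  σ√T = 0.1414
d₁ = [ln(400/300) + (0.042 − 0.049 + ½·0.2²)·0.5] / (σ√T) = (0.2877 + 0.0065) / 0.1414 = 2.0802 → 2.08
d₂ = 2.0802 − 0.1414 = 1.9388 → 1.94
exp(−qT) = exp(−0.049·0.5) = 0.9758;  exp(−rT) = exp(−0.042·0.5) = 0.9792
N(d₁) = N(2.08) = 0.9812;  N(d₂) = N(1.94) = 0.9738
C = 400·0.9758·0.9812 − 300·0.9792·0.9738 = 382.9820 − 286.0635 = 96.9185

96.92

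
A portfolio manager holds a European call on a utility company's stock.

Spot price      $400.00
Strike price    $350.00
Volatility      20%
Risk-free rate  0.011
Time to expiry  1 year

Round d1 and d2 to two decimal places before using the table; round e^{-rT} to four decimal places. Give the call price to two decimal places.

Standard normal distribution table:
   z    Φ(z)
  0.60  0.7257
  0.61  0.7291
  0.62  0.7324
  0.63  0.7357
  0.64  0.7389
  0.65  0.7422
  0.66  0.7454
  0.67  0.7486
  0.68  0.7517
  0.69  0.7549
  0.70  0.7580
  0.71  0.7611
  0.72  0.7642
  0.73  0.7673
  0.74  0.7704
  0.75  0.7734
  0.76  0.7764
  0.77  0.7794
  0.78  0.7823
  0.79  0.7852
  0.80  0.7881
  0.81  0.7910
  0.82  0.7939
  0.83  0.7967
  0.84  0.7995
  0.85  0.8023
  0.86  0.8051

σ√T = 0.2 × 1.0000 = 0.2000
d₁ = [ln(400/350) + (0.011 + ½·0.2²)·1] / (σ√T) = (0.1335 + 0.0310) / 0.2000 = 0.8227 ⇒ 0.82
d₂ = 0.8227 − 0.2000 = 0.6227 ⇒ 0.62
exp(−rT) = exp(−0.011·1) = 0.9891
N(d₁) = N(0.82) = 0.7939;  N(d₂) = N(0.62) = 0.7324
C = 400·0.7939 − 350·0.9891·0.7324 = 317.5600 − 253.5459 = 64.0141

$64.01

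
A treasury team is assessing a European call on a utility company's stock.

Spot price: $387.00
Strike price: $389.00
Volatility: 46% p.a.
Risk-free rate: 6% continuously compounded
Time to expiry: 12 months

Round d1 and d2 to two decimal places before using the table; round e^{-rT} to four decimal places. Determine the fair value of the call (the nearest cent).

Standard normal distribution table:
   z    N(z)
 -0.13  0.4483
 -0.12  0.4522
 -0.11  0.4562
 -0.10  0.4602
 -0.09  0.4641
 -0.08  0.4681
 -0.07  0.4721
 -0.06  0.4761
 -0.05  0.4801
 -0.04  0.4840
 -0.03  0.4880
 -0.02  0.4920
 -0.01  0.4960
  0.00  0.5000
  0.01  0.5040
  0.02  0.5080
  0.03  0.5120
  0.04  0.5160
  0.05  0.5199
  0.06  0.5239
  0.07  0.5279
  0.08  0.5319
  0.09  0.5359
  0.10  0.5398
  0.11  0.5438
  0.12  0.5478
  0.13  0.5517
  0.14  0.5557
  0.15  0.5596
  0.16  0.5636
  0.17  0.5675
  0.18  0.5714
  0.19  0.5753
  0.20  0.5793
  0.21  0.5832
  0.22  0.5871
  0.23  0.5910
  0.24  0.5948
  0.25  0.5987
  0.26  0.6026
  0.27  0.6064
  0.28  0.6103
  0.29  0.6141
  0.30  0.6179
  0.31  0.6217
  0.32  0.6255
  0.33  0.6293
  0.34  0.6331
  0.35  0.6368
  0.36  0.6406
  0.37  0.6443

$79.31

T = 1;  σ√T = 0.4600
ln(S/K) + (r + σ²/2)T = ln(387/389) + (0.06 + 0.46²/2)·1 = -0.0052 + 0.1658 = 0.1606
d₁ = 0.1606 / 0.4600 = 0.3492 → 0.35
d₂ = d₁ − σ√T = 0.3492 − 0.4600 = -0.1108 → -0.11
e^(−rT) = e^(−0.06·1) = 0.9418
C = 387·N(0.35) − 389·0.9418·N(-0.11) = 387·0.6368 − 389·0.9418·0.4562 = 246.4416 − 167.1335 = 79.3081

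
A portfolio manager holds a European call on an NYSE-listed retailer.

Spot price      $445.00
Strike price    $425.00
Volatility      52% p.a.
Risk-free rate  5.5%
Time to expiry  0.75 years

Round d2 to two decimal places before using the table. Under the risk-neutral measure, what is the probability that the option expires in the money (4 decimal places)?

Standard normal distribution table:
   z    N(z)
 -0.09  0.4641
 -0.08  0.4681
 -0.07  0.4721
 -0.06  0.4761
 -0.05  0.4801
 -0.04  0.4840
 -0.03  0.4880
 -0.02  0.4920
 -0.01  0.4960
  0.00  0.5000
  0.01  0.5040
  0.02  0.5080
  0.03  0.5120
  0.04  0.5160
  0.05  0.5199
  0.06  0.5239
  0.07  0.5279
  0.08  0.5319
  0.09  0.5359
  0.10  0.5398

0.4880

σ√T = 0.52 × 0.8660 = 0.4503
d₁ = [ln(445/425) + (0.055 + 0.52²/2)·0.75] / 0.4503 = [0.0460 + 0.1426] / 0.4503 = 0.4189 → 0.42
d₂ = d₁ − σ√T = 0.4189 − 0.4503 = -0.0315 → -0.03
Risk-neutral Pr[S_T > K] = N(d₂) = N(-0.03) = 0.4880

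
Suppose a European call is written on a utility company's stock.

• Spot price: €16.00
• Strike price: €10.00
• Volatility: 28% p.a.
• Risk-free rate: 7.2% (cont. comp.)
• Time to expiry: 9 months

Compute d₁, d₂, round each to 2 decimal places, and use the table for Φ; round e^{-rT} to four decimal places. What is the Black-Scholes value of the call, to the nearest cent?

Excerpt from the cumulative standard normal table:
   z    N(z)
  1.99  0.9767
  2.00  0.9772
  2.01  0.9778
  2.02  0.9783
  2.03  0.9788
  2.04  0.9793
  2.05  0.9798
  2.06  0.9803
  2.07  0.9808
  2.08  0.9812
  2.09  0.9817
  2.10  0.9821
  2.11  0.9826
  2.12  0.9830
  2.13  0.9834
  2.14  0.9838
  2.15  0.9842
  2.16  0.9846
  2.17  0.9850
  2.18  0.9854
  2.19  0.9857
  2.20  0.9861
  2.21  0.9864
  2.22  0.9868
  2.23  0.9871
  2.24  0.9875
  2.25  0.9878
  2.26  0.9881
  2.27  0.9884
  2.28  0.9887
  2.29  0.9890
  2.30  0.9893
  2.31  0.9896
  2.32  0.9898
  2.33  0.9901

T = 0.75;  σ√T = 0.2425
ln(S/K) + (r + σ²/2)T = ln(16/10) + (0.072 + 0.28²/2)·0.75 = 0.4700 + 0.0834 = 0.5534
d₁ = 0.5534 / 0.2425 = 2.2822 ≈ 2.28
d₂ = d₁ − σ√T = 2.2822 − 0.2425 = 2.0397 ≈ 2.04
e^(−rT) = e^(−0.072·0.75) = 0.9474
N(d₁) = N(2.28) = 0.9887;  N(d₂) = N(2.04) = 0.9793
C = 16·0.9887 − 10·0.9474·0.9793 = 15.8192 − 9.2779 = 6.5413

€6.54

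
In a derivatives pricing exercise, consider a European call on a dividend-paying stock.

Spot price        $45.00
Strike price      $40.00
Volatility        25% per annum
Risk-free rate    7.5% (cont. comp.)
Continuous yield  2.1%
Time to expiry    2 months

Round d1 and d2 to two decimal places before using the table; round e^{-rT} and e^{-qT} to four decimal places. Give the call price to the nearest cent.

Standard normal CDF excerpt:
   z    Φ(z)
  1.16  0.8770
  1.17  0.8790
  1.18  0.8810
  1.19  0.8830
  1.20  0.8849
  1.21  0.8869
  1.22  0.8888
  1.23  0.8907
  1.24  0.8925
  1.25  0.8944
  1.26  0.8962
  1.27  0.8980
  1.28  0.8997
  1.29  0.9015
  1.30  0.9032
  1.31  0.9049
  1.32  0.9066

$5.54

σ√T = 0.25·√0.1667 = 0.1021
d₁ = [ln(45/40) + (0.075 − 0.021 + ½·0.25²)·0.1667] / (σ√T) = (0.1178 + 0.0142) / 0.1021 = 1.2932 → 1.29
d₂ = 1.2932 − 0.1021 = 1.1912 → 1.19
e^(−qT) = e^(−0.021·0.1667) = 0.9965;  e^(−rT) = e^(−0.075·0.1667) = 0.9876
N(d₁) = N(1.29) = 0.9015;  N(d₂) = N(1.19) = 0.8830
C = 45·0.9965·0.9015 − 40·0.9876·0.8830 = 40.4255 − 34.8820 = 5.5435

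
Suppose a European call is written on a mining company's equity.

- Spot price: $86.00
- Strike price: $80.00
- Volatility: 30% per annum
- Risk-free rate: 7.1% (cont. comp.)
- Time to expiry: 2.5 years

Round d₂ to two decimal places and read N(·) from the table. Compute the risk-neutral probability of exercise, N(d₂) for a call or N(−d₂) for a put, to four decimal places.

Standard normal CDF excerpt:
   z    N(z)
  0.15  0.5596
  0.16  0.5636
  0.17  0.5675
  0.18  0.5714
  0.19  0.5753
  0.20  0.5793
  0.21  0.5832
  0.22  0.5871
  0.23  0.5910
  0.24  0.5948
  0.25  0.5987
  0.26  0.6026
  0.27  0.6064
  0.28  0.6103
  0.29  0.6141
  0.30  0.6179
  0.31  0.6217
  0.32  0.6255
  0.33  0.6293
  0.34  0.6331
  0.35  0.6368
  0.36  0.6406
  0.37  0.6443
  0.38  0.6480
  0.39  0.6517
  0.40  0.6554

0.6141

σ√T = 0.3·√2.5 = 0.4743
d₁ = [ln(86/80) + (0.071 + 0.3²/2)·2.5] / 0.4743 = [0.0723 + 0.2900] / 0.4743 = 0.7638 ⇒ 0.76
d₂ = d₁ − σ√T = 0.7638 − 0.4743 = 0.2895 ⇒ 0.29
Pr(exercise) under Q = N(d₂) = 0.6141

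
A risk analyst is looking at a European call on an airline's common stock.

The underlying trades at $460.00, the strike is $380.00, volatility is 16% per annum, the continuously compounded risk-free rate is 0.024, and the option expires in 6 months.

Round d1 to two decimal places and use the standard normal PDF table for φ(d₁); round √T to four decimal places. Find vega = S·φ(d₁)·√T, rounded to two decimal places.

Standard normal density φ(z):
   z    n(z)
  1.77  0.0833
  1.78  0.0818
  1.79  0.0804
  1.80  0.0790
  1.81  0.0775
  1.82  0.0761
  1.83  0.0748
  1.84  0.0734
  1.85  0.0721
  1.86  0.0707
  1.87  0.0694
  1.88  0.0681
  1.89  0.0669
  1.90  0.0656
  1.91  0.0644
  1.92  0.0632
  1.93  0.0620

23.45

σ√T = 0.16·√0.5 = 0.1131
ln(S/K) + (r + σ²/2)T = ln(460/380) + (0.024 + 0.16²/2)·0.5 = 0.1911 + 0.0184 = 0.2095
d₁ = 0.2095 / 0.1131 = 1.8513 → 1.85
√T = √0.5 = 0.7071
φ(d₁) = φ(1.85) = 0.0721
vega = S·φ(d₁)·√T = 460·0.0721·0.7071 = 23.4517
(Vega is the same for a European call and put with the same parameters.)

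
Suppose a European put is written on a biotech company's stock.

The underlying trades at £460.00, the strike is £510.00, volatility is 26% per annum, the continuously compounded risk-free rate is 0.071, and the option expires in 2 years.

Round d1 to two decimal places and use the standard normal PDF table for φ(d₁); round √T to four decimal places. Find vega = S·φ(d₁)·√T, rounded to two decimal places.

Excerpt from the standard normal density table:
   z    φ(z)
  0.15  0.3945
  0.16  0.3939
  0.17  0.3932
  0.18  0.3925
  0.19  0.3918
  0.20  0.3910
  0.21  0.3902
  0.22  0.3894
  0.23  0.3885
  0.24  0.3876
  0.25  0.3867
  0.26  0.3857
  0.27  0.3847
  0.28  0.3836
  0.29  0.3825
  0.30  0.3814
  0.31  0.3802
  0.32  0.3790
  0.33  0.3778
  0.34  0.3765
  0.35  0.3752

σ√T = 0.26·√2 = 0.3677
d₁ = [ln(460/510) + (0.071 + 0.26²/2)·2] / 0.3677 = [-0.1032 + 0.2096] / 0.3677 = 0.2894 → 0.29
√T = √2 = 1.4142
φ(d₁) = φ(0.29) = 0.3825
vega = S·φ(d₁)·√T = 460·0.3825·1.4142 = 248.8285
(Vega is the same for a European call and put with the same parameters.)

248.83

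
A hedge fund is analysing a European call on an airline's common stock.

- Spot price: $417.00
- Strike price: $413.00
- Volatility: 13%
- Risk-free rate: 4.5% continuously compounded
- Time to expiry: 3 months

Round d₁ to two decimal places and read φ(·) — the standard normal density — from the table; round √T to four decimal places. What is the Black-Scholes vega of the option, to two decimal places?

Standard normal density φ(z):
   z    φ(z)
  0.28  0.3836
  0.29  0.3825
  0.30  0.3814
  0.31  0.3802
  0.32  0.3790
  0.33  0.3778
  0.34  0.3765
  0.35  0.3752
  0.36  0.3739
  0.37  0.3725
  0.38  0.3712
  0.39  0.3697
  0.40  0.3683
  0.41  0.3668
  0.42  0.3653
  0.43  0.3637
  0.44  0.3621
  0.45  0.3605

78.23

σ√T = 0.13·√0.25 = 0.0650
ln(S/K) + (r + σ²/2)T = ln(417/413) + (0.045 + 0.13²/2)·0.25 = 0.0096 + 0.0134 = 0.0230
d₁ = 0.0230 / 0.0650 = 0.3539 ⇒ 0.35
√T = √0.25 = 0.5000
φ(d₁) = φ(0.35) = 0.3752
vega = S·φ(d₁)·√T = 417·0.3752·0.5000 = 78.2292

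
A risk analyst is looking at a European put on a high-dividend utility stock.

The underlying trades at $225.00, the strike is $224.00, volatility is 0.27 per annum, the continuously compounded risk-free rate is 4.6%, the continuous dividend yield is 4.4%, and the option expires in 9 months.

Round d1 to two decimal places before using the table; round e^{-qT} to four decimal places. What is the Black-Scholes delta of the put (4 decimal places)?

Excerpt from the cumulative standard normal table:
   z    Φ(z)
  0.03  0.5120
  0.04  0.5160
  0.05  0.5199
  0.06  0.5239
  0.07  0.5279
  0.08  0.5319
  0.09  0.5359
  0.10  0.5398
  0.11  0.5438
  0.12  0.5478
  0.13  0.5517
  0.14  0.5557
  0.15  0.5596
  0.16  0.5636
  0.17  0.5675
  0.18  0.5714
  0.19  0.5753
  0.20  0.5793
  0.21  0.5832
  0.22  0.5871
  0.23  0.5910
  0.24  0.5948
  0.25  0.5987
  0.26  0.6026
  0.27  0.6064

-0.4299

σ√T = 0.27·√0.75 = 0.2338
d₁ = [ln(225/224) + (0.046 − 0.044 + 0.27²/2)·0.75] / 0.2338 = [0.0045 + 0.0288] / 0.2338 = 0.1424 ≈ 0.14
N(d₁) = N(0.14) = 0.5557
Δ_put = e^(−qT)·(N(d₁) − 1) = 0.9675·(0.5557 − 1) = -0.4299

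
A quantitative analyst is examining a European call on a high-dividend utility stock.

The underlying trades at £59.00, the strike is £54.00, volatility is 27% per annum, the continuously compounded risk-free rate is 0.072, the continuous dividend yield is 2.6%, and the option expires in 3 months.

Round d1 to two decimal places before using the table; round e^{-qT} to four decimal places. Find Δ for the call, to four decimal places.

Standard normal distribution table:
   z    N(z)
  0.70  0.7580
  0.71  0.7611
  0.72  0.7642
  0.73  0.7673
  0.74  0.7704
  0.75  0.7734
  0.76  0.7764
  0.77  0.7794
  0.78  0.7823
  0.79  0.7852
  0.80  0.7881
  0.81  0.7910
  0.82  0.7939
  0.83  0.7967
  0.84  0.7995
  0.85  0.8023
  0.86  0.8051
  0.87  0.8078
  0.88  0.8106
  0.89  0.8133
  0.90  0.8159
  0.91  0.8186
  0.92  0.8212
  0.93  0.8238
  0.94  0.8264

0.7859

σ√T = 0.27·√0.25 = 0.1350
ln(S/K) + (r − q + σ²/2)T = ln(59/54) + (0.072 − 0.026 + 0.27²/2)·0.25 = 0.0886 + 0.0206 = 0.1092
d₁ = 0.1092 / 0.1350 = 0.8086 ⇒ 0.81
N(d₁) = N(0.81) = 0.7910
Δ_call = exp(−qT)·N(d₁) = 0.9935·0.7910 = 0.7859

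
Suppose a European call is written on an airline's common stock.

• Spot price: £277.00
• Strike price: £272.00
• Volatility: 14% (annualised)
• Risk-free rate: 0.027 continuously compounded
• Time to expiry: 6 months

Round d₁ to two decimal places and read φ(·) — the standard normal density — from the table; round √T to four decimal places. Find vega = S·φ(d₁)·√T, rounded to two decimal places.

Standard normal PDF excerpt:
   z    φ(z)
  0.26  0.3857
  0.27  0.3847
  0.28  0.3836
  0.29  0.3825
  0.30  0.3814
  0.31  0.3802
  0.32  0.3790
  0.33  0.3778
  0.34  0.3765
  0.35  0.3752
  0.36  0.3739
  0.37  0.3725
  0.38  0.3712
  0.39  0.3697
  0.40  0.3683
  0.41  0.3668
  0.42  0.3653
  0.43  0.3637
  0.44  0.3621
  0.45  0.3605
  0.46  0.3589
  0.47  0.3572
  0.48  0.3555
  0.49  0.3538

T = 0.5;  σ√T = 0.0990
ln(S/K) + (r + σ²/2)T = ln(277/272) + (0.027 + 0.14²/2)·0.5 = 0.0182 + 0.0184 = 0.0366
d₁ = 0.0366 / 0.0990 = 0.3699 → 0.37
√T = √0.5 = 0.7071
φ(d₁) = φ(0.37) = 0.3725
vega = S·φ(d₁)·√T = 277·0.3725·0.7071 = 72.9603

72.96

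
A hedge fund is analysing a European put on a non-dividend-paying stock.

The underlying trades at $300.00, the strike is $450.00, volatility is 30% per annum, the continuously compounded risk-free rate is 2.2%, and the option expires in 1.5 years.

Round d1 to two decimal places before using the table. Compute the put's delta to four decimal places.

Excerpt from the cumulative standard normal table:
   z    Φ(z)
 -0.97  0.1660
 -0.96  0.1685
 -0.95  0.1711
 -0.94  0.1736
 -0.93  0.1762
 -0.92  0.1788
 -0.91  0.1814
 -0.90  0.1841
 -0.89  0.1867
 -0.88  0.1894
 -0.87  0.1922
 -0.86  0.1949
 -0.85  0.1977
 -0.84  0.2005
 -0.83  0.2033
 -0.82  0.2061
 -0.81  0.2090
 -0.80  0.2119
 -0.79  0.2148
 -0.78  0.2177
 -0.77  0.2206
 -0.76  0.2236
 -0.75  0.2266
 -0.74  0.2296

T = 1.5;  σ√T = 0.3674
d₁ = [ln(300/450) + (0.022 + 0.3²/2)·1.5] / 0.3674 = [-0.4055 + 0.1005] / 0.3674 = -0.8300 ⇒ -0.83
N(d₁) = N(-0.83) = 0.2033
Δ_put = N(d₁) − 1 = 0.2033 − 1 = -0.7967

-0.7967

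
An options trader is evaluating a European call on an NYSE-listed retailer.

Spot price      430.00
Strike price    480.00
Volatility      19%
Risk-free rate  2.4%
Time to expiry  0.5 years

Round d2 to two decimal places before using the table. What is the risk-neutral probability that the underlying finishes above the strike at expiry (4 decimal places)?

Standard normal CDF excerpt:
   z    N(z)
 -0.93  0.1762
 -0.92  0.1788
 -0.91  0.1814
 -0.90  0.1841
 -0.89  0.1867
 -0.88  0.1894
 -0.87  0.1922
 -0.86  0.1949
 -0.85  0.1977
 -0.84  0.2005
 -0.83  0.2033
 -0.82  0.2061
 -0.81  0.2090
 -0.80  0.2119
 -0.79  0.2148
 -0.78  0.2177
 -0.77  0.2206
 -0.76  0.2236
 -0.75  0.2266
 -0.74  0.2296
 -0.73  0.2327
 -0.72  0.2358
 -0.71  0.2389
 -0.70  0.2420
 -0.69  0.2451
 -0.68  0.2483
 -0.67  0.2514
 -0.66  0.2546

0.2119

σ√T = 0.19·√0.5 = 0.1344
d₁ = [ln(430/480) + (0.024 + ½·0.19²)·0.5] / (σ√T) = (-0.1100 + 0.0210) / 0.1344 = -0.6623 which rounds to -0.66
d₂ = -0.6623 − 0.1344 = -0.7966 which rounds to -0.80
Risk-neutral Pr[S_T > K] = N(d₂) = N(-0.80) = 0.2119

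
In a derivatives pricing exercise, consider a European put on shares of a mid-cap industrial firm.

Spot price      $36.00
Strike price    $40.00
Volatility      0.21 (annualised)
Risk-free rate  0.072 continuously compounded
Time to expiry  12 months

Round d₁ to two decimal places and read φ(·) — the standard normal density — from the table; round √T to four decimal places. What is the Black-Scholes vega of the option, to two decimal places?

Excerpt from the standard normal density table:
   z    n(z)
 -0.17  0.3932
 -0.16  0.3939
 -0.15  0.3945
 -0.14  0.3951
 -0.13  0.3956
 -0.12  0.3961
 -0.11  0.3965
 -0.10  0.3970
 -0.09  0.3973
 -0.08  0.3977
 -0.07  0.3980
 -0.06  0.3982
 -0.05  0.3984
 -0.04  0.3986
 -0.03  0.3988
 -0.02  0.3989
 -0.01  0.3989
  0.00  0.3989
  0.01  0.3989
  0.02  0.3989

σ√T = 0.21·√1 = 0.2100
d₁ = [ln(36/40) + (0.072 + ½·0.21²)·1] / (σ√T) = (-0.1054 + 0.0940) / 0.2100 = -0.0539 ⇒ -0.05
√T = √1 = 1.0000
φ(d₁) = φ(-0.05) = 0.3984
vega = S·φ(d₁)·√T = 36·0.3984·1.0000 = 14.3424
(Vega is the same for a European call and put with the same parameters.)

14.34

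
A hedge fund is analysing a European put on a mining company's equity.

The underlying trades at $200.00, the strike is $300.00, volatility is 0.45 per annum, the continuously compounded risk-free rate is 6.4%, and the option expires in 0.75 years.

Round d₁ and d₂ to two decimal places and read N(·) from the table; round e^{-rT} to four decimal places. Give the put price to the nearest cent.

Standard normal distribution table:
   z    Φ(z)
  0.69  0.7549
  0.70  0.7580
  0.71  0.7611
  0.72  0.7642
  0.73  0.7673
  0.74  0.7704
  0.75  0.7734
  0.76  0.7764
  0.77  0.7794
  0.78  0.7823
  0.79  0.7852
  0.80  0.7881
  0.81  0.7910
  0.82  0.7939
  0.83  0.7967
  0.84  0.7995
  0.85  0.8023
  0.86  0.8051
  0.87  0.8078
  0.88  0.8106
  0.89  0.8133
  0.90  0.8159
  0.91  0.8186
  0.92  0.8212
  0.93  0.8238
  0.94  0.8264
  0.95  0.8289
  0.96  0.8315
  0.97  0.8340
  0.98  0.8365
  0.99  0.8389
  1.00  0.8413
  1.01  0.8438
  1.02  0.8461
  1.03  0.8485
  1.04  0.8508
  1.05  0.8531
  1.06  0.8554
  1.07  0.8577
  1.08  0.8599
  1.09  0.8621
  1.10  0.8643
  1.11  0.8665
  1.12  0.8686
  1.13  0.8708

$94.92

σ√T = 0.45·√0.75 = 0.3897
d₁ = [ln(200/300) + (0.064 + 0.45²/2)·0.75] / 0.3897 = [-0.4055 + 0.1239] / 0.3897 = -0.7224 → -0.72
d₂ = d₁ − σ√T = -0.7224 − 0.3897 = -1.1121 → -1.11
exp(−rT) = exp(−0.064·0.75) = 0.9531
N(−d₂) = N(1.11) = 0.8665;  N(−d₁) = N(0.72) = 0.7642
P = 300·0.9531·0.8665 − 200·0.7642 = 247.7583 − 152.8400 = 94.9183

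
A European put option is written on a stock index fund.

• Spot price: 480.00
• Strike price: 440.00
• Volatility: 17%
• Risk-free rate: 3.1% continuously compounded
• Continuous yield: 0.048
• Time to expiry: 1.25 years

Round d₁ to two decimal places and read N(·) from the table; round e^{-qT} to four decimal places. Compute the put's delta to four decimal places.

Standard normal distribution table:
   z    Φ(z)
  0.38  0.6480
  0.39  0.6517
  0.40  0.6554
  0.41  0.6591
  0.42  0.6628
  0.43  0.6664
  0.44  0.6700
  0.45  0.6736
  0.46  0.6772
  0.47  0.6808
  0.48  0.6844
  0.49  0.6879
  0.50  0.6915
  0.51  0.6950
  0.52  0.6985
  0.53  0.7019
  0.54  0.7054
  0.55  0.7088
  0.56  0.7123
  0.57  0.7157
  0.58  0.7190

T = 1.25;  σ√T = 0.1901
ln(S/K) + (r − q + σ²/2)T = ln(480/440) + (0.031 − 0.048 + 0.17²/2)·1.25 = 0.0870 − 0.0032 = 0.0838
d₁ = 0.0838 / 0.1901 = 0.4410 → 0.44
N(d₁) = N(0.44) = 0.6700
Δ_put = exp(−qT)·(N(d₁) − 1) = 0.9418·(0.6700 − 1) = -0.3108

-0.3108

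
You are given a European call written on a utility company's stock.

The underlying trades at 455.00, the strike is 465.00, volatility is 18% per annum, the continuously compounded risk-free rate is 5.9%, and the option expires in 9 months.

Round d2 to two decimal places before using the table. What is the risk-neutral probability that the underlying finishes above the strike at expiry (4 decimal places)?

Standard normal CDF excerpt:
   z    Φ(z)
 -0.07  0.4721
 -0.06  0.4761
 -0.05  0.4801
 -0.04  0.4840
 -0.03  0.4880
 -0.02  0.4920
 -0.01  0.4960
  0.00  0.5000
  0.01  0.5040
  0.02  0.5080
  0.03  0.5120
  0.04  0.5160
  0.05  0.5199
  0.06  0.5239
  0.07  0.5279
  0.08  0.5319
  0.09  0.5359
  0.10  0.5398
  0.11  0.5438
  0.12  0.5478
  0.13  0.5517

0.5279

T = 0.75;  σ√T = 0.1559
d₁ = [ln(455/465) + (0.059 + ½·0.18²)·0.75] / (σ√T) = (-0.0217 + 0.0564) / 0.1559 = 0.2223 → 0.22
d₂ = 0.2223 − 0.1559 = 0.0665 → 0.07
Risk-neutral Pr[S_T > K] = N(d₂) = N(0.07) = 0.5279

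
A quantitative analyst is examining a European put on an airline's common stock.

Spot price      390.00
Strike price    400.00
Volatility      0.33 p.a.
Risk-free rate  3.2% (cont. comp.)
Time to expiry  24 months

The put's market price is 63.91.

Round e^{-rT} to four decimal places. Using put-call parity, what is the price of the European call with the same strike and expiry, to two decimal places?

78.71

e^(−rT) = e^(−0.032·2) = 0.9380
Put-call parity: C − P = S − K·e^(−rT) = 390 − 400·0.9380 = 390 − 375.2000 = 14.8000
C = P + (C − P) = 63.91 + (14.8000) = 78.7100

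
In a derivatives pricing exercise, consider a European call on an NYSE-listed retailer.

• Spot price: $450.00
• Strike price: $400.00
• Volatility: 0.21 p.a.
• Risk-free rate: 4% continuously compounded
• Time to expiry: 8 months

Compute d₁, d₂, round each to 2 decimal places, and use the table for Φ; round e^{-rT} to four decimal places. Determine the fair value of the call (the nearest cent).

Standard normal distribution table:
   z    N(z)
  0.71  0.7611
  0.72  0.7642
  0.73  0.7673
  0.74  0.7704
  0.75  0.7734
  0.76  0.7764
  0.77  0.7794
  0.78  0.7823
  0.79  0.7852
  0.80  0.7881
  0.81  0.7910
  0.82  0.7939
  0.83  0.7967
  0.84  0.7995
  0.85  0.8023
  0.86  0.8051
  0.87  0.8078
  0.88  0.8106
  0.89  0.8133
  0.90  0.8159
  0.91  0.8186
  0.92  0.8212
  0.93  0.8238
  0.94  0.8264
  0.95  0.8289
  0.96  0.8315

T = 0.6667;  σ√T = 0.1715
d₁ = [ln(450/400) + (0.04 + 0.21²/2)·0.6667] / 0.1715 = [0.1178 + 0.0414] / 0.1715 = 0.9282 which rounds to 0.93
d₂ = d₁ − σ√T = 0.9282 − 0.1715 = 0.7567 which rounds to 0.76
exp(−rT) = exp(−0.04·0.6667) = 0.9737
C = 450·N(0.93) − 400·0.9737·N(0.76) = 450·0.8238 − 400·0.9737·0.7764 = 370.7100 − 302.3923 = 68.3177

$68.32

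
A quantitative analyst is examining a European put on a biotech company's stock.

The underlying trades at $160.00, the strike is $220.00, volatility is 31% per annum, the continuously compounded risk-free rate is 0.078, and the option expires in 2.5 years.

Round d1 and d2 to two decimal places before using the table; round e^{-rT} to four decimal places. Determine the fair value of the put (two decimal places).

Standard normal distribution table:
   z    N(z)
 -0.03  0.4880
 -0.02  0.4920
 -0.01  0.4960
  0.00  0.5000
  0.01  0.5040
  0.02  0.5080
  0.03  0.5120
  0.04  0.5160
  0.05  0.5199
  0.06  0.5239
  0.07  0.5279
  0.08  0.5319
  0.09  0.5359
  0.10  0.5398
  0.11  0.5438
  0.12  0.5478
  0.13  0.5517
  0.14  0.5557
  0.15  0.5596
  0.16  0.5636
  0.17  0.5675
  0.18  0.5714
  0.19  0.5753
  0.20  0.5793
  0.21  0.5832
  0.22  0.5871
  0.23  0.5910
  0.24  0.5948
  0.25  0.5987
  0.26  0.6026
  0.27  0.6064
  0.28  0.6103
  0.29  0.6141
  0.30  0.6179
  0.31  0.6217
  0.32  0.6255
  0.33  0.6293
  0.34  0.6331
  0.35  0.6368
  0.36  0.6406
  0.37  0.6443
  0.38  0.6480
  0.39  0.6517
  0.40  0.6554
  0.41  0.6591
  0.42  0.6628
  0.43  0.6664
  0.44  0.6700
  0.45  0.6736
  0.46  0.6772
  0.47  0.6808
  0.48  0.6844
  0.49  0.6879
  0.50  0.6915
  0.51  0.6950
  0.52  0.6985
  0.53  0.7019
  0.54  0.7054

$44.53

σ√T = 0.31·√2.5 = 0.4902
d₁ = [ln(160/220) + (0.078 + 0.31²/2)·2.5] / 0.4902 = [-0.3185 + 0.3151] / 0.4902 = -0.0068 ⇒ -0.01
d₂ = d₁ − σ√T = -0.0068 − 0.4902 = -0.4969 ⇒ -0.50
exp(−rT) = exp(−0.078·2.5) = 0.8228
P = 220·0.8228·N(0.50) − 160·N(0.01) = 220·0.8228·0.6915 − 160·0.5040 = 125.1726 − 80.6400 = 44.5326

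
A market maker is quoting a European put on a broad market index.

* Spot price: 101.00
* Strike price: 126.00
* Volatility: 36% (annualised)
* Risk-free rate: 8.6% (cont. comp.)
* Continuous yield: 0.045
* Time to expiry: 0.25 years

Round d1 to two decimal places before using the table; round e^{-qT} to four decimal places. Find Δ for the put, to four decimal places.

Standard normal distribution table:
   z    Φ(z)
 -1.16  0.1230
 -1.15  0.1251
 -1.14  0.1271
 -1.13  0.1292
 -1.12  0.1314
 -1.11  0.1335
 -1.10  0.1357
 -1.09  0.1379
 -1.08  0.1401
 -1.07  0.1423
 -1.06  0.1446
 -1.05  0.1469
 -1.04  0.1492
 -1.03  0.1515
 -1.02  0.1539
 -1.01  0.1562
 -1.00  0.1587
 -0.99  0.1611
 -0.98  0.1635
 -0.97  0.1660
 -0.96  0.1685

σ√T = 0.36 × 0.5000 = 0.1800
ln(S/K) + (r − q + σ²/2)T = ln(101/126) + (0.086 − 0.045 + 0.36²/2)·0.25 = -0.2212 + 0.0264 = -0.1947
d₁ = -0.1947 / 0.1800 = -1.0817 ⇒ -1.08
N(d₁) = N(-1.08) = 0.1401
Δ_put = e^(−qT)·(N(d₁) − 1) = 0.9888·(0.1401 − 1) = -0.8503

-0.8503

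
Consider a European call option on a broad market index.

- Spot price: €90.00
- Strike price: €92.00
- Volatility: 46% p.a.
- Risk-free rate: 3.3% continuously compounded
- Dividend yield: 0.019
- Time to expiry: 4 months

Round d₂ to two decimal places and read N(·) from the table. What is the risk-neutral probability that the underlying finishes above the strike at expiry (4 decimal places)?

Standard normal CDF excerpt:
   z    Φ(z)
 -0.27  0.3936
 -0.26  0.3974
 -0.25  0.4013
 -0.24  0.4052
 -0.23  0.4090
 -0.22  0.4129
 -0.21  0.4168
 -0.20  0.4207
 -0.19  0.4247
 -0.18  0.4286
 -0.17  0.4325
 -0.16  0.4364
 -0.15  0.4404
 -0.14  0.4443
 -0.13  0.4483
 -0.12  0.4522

σ√T = 0.46 × 0.5774 = 0.2656
ln(S/K) + (r − q + σ²/2)T = ln(90/92) + (0.033 − 0.019 + 0.46²/2)·0.3333 = -0.0220 + 0.0399 = 0.0180
d₁ = 0.0180 / 0.2656 = 0.0676 which rounds to 0.07
d₂ = d₁ − σ√T = 0.0676 − 0.2656 = -0.1980 which rounds to -0.20
Pr(exercise) under Q = N(d₂) = 0.4207

0.4207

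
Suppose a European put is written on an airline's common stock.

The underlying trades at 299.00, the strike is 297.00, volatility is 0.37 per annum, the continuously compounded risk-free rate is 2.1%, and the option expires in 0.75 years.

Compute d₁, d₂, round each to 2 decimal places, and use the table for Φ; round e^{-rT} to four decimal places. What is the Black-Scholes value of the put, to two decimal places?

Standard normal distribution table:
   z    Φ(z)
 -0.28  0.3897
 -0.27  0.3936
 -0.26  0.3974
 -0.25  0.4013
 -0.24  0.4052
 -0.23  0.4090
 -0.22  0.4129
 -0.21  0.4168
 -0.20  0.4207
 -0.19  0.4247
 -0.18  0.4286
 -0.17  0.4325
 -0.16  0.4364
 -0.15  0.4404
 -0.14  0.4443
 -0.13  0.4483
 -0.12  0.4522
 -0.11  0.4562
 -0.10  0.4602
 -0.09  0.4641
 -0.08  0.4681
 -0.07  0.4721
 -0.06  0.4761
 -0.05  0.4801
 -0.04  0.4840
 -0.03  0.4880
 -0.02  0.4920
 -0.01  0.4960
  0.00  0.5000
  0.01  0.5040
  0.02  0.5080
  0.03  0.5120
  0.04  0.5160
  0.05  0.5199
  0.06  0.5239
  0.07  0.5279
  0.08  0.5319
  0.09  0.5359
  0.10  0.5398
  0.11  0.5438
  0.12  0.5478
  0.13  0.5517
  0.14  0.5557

34.39

σ√T = 0.37 × 0.8660 = 0.3204
d₁ = [ln(299/297) + (0.021 + 0.37²/2)·0.75] / 0.3204 = [0.0067 + 0.0671] / 0.3204 = 0.2303 → 0.23
d₂ = d₁ − σ√T = 0.2303 − 0.3204 = -0.0901 → -0.09
e^(−rT) = e^(−0.021·0.75) = 0.9844
N(−d₂) = N(0.09) = 0.5359;  N(−d₁) = N(-0.23) = 0.4090
P = 297·0.9844·0.5359 − 299·0.4090 = 156.6794 − 122.2910 = 34.3884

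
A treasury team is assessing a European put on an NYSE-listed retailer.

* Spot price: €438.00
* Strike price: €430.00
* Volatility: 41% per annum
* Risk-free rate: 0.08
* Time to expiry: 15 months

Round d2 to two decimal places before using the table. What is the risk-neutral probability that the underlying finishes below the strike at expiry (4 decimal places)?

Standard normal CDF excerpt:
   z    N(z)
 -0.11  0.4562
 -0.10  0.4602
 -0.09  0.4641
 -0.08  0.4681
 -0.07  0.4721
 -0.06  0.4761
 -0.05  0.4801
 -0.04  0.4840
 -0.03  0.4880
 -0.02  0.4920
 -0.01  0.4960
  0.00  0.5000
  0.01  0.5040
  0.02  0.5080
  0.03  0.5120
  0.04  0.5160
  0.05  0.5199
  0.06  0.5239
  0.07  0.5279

0.4880

σ√T = 0.41·√1.25 = 0.4584
d₁ = [ln(438/430) + (0.08 + 0.41²/2)·1.25] / 0.4584 = [0.0184 + 0.2051] / 0.4584 = 0.4876 ⇒ 0.49
d₂ = d₁ − σ√T = 0.4876 − 0.4584 = 0.0292 ⇒ 0.03
Risk-neutral Pr[S_T < K] = N(−d₂) = N(-0.03) = 0.4880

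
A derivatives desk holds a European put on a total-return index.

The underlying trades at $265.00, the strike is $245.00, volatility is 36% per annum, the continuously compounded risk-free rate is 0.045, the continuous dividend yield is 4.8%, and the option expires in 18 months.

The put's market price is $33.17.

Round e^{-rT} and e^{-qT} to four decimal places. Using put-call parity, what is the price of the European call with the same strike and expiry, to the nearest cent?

e^(−qT) = e^(−0.048·1.5) = 0.9305;  e^(−rT) = e^(−0.045·1.5) = 0.9347
Put-call parity: C − P = S·e^(−qT) − K·e^(−rT) = 265·0.9305 − 245·0.9347 = 246.5825 − 229.0015 = 17.5810
C = P + (C − P) = 33.17 + (17.5810) = 50.7510

$50.75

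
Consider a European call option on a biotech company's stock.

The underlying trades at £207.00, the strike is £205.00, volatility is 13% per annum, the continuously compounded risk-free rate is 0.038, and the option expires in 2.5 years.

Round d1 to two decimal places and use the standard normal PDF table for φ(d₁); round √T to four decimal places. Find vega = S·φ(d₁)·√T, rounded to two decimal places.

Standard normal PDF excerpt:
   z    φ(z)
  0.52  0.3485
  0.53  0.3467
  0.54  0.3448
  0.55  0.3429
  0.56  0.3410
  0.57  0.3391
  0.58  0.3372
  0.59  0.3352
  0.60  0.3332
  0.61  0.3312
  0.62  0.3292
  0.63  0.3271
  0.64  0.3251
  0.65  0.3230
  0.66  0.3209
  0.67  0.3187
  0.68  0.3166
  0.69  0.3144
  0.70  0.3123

108.40

σ√T = 0.13·√2.5 = 0.2055
d₁ = [ln(207/205) + (0.038 + 0.13²/2)·2.5] / 0.2055 = [0.0097 + 0.1161] / 0.2055 = 0.6122 which rounds to 0.61
√T = √2.5 = 1.5811
φ(d₁) = φ(0.61) = 0.3312
vega = S·φ(d₁)·√T = 207·0.3312·1.5811 = 108.3977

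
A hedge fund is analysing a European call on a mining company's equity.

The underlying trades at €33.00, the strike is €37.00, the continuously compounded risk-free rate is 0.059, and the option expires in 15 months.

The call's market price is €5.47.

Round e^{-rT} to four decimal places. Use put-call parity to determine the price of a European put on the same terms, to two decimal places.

exp(−rT) = exp(−0.059·1.25) = 0.9289
Put-call parity: C − P = S − K·e^(−rT) = 33 − 37·0.9289 = 33 − 34.3693 = -1.3693
P = C − (C − P) = 5.47 − (-1.3693) = 6.8393

€6.84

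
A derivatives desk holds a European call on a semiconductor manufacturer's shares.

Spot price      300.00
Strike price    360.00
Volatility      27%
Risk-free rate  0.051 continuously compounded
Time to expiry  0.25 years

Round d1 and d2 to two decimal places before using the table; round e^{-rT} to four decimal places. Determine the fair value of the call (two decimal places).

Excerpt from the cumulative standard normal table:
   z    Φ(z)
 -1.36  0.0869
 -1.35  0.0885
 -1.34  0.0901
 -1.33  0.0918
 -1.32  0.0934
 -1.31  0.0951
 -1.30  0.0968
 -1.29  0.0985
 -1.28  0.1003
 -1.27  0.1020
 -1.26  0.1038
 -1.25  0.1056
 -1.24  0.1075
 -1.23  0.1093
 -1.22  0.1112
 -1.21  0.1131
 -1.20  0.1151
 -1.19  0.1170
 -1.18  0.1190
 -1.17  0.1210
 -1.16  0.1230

σ√T = 0.27 × 0.5000 = 0.1350
d₁ = [ln(300/360) + (0.051 + ½·0.27²)·0.25] / (σ√T) = (-0.1823 + 0.0219) / 0.1350 = -1.1886 → -1.19
d₂ = -1.1886 − 0.1350 = -1.3236 → -1.32
exp(−rT) = exp(−0.051·0.25) = 0.9873
N(d₁) = N(-1.19) = 0.1170;  N(d₂) = N(-1.32) = 0.0934
C = 300·0.1170 − 360·0.9873·0.0934 = 35.1000 − 33.1970 = 1.9030

1.90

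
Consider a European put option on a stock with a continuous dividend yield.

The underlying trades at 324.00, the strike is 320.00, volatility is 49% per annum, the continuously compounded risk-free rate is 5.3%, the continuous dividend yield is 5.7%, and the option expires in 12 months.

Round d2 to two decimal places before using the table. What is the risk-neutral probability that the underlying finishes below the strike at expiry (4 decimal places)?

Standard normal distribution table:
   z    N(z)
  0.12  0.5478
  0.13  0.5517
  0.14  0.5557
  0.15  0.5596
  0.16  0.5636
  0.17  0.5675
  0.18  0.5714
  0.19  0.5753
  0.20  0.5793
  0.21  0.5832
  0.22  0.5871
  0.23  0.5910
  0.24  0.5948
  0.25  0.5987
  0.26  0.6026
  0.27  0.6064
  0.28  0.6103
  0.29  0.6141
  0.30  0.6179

σ√T = 0.49 × 1.0000 = 0.4900
d₁ = [ln(324/320) + (0.053 − 0.057 + ½·0.49²)·1] / (σ√T) = (0.0124 + 0.1160) / 0.4900 = 0.2622 ⇒ 0.26
d₂ = 0.2622 − 0.4900 = -0.2278 ⇒ -0.23
Risk-neutral Pr[S_T < K] = N(−d₂) = N(0.23) = 0.5910

0.5910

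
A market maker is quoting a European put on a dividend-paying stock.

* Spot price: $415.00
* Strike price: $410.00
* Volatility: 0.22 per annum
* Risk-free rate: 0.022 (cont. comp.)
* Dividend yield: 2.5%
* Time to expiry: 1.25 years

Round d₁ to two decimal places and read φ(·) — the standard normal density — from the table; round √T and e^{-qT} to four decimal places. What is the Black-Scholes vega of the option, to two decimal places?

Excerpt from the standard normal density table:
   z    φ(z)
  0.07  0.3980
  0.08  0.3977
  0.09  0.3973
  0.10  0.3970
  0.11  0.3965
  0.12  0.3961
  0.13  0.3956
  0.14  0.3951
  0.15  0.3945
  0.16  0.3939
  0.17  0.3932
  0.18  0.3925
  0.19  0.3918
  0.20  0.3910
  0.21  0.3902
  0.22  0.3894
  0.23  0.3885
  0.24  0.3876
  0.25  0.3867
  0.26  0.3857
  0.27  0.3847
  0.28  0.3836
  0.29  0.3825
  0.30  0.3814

T = 1.25;  σ√T = 0.2460
d₁ = [ln(415/410) + (0.022 − 0.025 + 0.22²/2)·1.25] / 0.2460 = [0.0121 + 0.0265] / 0.2460 = 0.1570 ⇒ 0.16
√T = √1.25 = 1.1180
φ(d₁) = φ(0.16) = 0.3939
exp(−qT) = exp(−0.025·1.25) = 0.9692
vega = S·exp(−qT)·φ(d₁)·√T = 415·0.9692·0.3939·1.1180 = 177.1288

177.13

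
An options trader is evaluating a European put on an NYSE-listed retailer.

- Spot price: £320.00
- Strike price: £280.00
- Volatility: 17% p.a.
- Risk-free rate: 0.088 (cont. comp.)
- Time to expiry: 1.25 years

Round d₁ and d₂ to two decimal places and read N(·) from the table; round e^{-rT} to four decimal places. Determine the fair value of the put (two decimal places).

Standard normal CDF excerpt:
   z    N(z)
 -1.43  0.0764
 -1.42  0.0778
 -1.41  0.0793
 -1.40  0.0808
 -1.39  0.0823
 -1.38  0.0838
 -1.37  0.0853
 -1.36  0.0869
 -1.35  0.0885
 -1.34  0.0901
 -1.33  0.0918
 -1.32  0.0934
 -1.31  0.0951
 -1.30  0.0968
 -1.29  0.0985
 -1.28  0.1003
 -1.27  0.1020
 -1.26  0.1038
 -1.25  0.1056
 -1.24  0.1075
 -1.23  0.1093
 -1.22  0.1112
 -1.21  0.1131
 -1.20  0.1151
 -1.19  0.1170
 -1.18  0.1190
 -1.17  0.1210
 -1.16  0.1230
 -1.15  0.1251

£2.53

σ√T = 0.17 × 1.1180 = 0.1901
d₁ = [ln(320/280) + (0.088 + 0.17²/2)·1.25] / 0.1901 = [0.1335 + 0.1281] / 0.1901 = 1.3763 → 1.38
d₂ = d₁ − σ√T = 1.3763 − 0.1901 = 1.1863 → 1.19
e^(−rT) = e^(−0.088·1.25) = 0.8958
N(−d₂) = N(-1.19) = 0.1170;  N(−d₁) = N(-1.38) = 0.0838
P = 280·0.8958·0.1170 − 320·0.0838 = 29.3464 − 26.8160 = 2.5304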